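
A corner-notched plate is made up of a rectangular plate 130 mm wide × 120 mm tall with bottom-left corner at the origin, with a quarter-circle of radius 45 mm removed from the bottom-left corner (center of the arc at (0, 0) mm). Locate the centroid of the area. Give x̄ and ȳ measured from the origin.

x̄ = 70.21 mm, ȳ = 64.64 mm

plate: A = 130 × 120 = 15600.00, centroid at (65.00, 60.00).
removed quarter-circle: A = −¼π·45² = -1590.43, centroid at (19.10, 19.10).
ΣA = 14009.57 mm², ΣAx̄ = 983625.00 mm³, ΣAȳ = 905625.00 mm³.
x̄ = 983625.00/14009.57 = 70.21 mm; ȳ = 905625.00/14009.57 = 64.64 mm.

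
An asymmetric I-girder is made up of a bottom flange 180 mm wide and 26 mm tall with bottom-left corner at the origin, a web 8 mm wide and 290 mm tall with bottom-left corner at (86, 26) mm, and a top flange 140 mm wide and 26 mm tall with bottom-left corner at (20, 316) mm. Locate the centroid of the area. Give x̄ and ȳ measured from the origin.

Part | A | x̄ᵢ | ȳᵢ | A·x̄ᵢ | A·ȳᵢ
bottom flange | 4680.00 | 90.00 | 13.00 | 421200.00 | 60840.00
web | 2320.00 | 90.00 | 171.00 | 208800.00 | 396720.00
top flange | 3640.00 | 90.00 | 329.00 | 327600.00 | 1197560.00
Σ | 10640.00 |  |  | 957600.00 | 1655120.00
x̄ = 957600.00 / 10640.00 = 90.00 mm
ȳ = 1655120.00 / 10640.00 = 155.56 mm

x̄ = 90.00 mm, ȳ = 155.56 mm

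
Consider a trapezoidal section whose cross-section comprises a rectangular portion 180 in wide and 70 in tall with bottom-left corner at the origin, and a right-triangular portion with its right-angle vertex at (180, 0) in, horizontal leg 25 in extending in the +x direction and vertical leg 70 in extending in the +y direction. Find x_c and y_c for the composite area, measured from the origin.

Part | A | x̄ᵢ | ȳᵢ | A·x̄ᵢ | A·ȳᵢ
rectangular portion | 12600.00 | 90.00 | 35.00 | 1134000.00 | 441000.00
triangular portion | 875.00 | 188.33 | 23.33 | 164791.67 | 20416.67
Σ | 13475.00 |  |  | 1298791.67 | 461416.67
x_c = 1298791.67 / 13475.00 = 96.39 in
y_c = 461416.67 / 13475.00 = 34.24 in

x_c = 96.39 in, y_c = 34.24 in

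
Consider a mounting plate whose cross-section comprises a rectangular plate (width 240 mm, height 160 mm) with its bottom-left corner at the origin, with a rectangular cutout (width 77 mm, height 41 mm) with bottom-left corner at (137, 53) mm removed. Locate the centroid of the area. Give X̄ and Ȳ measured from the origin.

plate: A = 240 × 160 = 38400.00, centroid at (120.00, 80.00).
hole: A = −(77 × 41) = -3157.00, centroid at (175.50, 73.50).
ΣA = 35243.00 mm²
ΣAX̄ = (38400.00)(120.00) + (-3157.00)(175.50) = 4053946.50 mm³
ΣAȲ = (38400.00)(80.00) + (-3157.00)(73.50) = 2839960.50 mm³
X̄ = 4053946.50 / 35243.00 = 115.03 mm
Ȳ = 2839960.50 / 35243.00 = 80.58 mm

X̄ = 115.03 mm, Ȳ = 80.58 mm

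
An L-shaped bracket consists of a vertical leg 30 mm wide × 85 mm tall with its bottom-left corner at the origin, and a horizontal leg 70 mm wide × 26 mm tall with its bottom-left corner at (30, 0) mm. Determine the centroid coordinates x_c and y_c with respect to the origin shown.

Part | A | x̄ᵢ | ȳᵢ | A·x̄ᵢ | A·ȳᵢ
vertical leg | 2550.00 | 15.00 | 42.50 | 38250.00 | 108375.00
horizontal leg | 1820.00 | 65.00 | 13.00 | 118300.00 | 23660.00
Σ | 4370.00 |  |  | 156550.00 | 132035.00
x_c = 156550.00 / 4370.00 = 35.82 mm
y_c = 132035.00 / 4370.00 = 30.21 mm

x_c = 35.82 mm, y_c = 30.21 mm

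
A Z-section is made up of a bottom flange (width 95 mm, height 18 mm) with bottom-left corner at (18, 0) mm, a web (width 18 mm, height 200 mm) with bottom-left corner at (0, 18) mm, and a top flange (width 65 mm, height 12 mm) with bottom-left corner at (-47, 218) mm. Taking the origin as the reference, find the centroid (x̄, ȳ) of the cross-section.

x̄ = 21.85 mm, ȳ = 100.97 mm

bottom flange: A = 95 × 18 = 1710.00, centroid at (65.50, 9.00).
web: A = 18 × 200 = 3600.00, centroid at (9.00, 118.00).
top flange: A = 65 × 12 = 780.00, centroid at (-14.50, 224.00).
ΣA = 6090.00 mm², ΣAx̄ = 133095.00 mm³, ΣAȳ = 614910.00 mm³.
x̄ = 133095.00/6090.00 = 21.85 mm; ȳ = 614910.00/6090.00 = 100.97 mm.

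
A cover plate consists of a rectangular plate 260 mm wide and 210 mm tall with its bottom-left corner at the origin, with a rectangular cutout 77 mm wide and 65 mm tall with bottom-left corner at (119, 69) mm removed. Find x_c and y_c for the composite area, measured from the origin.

x_c = 127.22 mm, y_c = 105.35 mm

plate: A = 260 × 210 = 54600.00, centroid at (130.00, 105.00).
hole: A = −(77 × 65) = -5005.00, centroid at (157.50, 101.50).
ΣA = 49595.00 mm²
ΣAx_c = (54600.00)(130.00) + (-5005.00)(157.50) = 6309712.50 mm³
ΣAy_c = (54600.00)(105.00) + (-5005.00)(101.50) = 5224992.50 mm³
x_c = 6309712.50 / 49595.00 = 127.22 mm
y_c = 5224992.50 / 49595.00 = 105.35 mm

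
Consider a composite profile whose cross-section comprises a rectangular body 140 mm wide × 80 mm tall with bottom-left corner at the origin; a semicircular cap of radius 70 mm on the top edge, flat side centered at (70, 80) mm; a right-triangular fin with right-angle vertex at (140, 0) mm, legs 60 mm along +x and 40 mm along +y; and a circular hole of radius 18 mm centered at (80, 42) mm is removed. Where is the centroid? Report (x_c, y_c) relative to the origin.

Part | A | x̄ᵢ | ȳᵢ | A·x̄ᵢ | A·ȳᵢ
rectangular body | 11200.00 | 70.00 | 40.00 | 784000.00 | 448000.00
semicircular top | 7696.90 | 70.00 | 109.71 | 538783.14 | 844418.83
triangular fin | 1200.00 | 160.00 | 13.33 | 192000.00 | 16000.00
hole | -1017.88 | 80.00 | 42.00 | -81430.08 | -42750.79
Σ | 19079.03 |  |  | 1433353.06 | 1265668.03
x_c = 1433353.06 / 19079.03 = 75.13 mm
y_c = 1265668.03 / 19079.03 = 66.34 mm

x_c = 75.13 mm, y_c = 66.34 mm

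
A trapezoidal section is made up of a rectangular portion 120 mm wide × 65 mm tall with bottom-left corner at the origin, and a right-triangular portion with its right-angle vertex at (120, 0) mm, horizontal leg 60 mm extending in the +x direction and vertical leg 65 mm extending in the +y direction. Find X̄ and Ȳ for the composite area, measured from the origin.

X̄ = 76.00 mm, Ȳ = 30.33 mm

rectangular portion: A = 120 × 65 = 7800.00, centroid at (60.00, 32.50).
triangular portion: A = ½·60·65 = 1950.00, centroid at (140.00, 21.67).
ΣA = 9750.00 mm², ΣAX̄ = 741000.00 mm³, ΣAȲ = 295750.00 mm³.
X̄ = 741000.00/9750.00 = 76.00 mm; Ȳ = 295750.00/9750.00 = 30.33 mm.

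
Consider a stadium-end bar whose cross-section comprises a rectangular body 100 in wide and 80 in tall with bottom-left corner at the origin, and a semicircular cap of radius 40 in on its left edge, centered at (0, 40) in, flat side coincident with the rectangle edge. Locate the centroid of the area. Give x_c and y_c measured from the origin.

Part | A | x̄ᵢ | ȳᵢ | A·x̄ᵢ | A·ȳᵢ
rectangular body | 8000.00 | 50.00 | 40.00 | 400000.00 | 320000.00
semicircular end | 2513.27 | -16.98 | 40.00 | -42666.67 | 100530.96
Σ | 10513.27 |  |  | 357333.33 | 420530.96
x_c = 357333.33 / 10513.27 = 33.99 in
y_c = 420530.96 / 10513.27 = 40.00 in

x_c = 33.99 in, y_c = 40.00 in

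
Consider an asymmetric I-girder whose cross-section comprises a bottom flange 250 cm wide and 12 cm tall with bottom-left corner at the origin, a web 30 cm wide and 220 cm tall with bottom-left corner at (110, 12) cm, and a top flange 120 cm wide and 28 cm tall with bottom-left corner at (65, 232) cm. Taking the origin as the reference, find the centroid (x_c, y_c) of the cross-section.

x_c = 125.00 cm, y_c = 127.30 cm

bottom flange: A = 250 × 12 = 3000.00, centroid at (125.00, 6.00).
web: A = 30 × 220 = 6600.00, centroid at (125.00, 122.00).
top flange: A = 120 × 28 = 3360.00, centroid at (125.00, 246.00).
ΣA = 12960.00 cm²
ΣAx_c = (3000.00)(125.00) + (6600.00)(125.00) + (3360.00)(125.00) = 1620000.00 cm³
ΣAy_c = (3000.00)(6.00) + (6600.00)(122.00) + (3360.00)(246.00) = 1649760.00 cm³
x_c = 1620000.00 / 12960.00 = 125.00 cm
y_c = 1649760.00 / 12960.00 = 127.30 cm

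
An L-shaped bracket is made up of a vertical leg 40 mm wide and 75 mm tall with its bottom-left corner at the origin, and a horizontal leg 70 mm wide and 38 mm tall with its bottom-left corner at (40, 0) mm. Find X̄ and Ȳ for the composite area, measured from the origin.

X̄ = 45.85 mm, Ȳ = 28.81 mm

vertical leg: A = 40 × 75 = 3000.00, centroid at (20.00, 37.50).
horizontal leg: A = 70 × 38 = 2660.00, centroid at (75.00, 19.00).
ΣA = 5660.00 mm²
ΣAX̄ = (3000.00)(20.00) + (2660.00)(75.00) = 259500.00 mm³
ΣAȲ = (3000.00)(37.50) + (2660.00)(19.00) = 163040.00 mm³
X̄ = 259500.00 / 5660.00 = 45.85 mm
Ȳ = 163040.00 / 5660.00 = 28.81 mm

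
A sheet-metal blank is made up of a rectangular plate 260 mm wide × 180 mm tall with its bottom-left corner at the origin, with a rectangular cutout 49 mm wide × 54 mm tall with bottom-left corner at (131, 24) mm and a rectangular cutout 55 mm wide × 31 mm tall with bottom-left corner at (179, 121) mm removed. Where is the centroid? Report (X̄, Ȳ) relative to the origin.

Part | A | x̄ᵢ | ȳᵢ | A·x̄ᵢ | A·ȳᵢ
plate | 46800.00 | 130.00 | 90.00 | 6084000.00 | 4212000.00
hole 1 | -2646.00 | 155.50 | 51.00 | -411453.00 | -134946.00
hole 2 | -1705.00 | 206.50 | 136.50 | -352082.50 | -232732.50
Σ | 42449.00 |  |  | 5320464.50 | 3844321.50
X̄ = 5320464.50 / 42449.00 = 125.34 mm
Ȳ = 3844321.50 / 42449.00 = 90.56 mm

X̄ = 125.34 mm, Ȳ = 90.56 mm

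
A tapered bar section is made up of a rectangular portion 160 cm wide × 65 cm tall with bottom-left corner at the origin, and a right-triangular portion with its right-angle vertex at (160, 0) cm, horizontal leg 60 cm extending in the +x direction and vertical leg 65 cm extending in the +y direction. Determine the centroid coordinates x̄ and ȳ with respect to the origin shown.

x̄ = 95.79 cm, ȳ = 30.79 cm

rectangular portion: A = 160 × 65 = 10400.00, centroid at (80.00, 32.50).
triangular portion: A = ½·60·65 = 1950.00, centroid at (180.00, 21.67).
ΣA = 12350.00 cm², ΣAx̄ = 1183000.00 cm³, ΣAȳ = 380250.00 cm³.
x̄ = 1183000.00/12350.00 = 95.79 cm; ȳ = 380250.00/12350.00 = 30.79 cm.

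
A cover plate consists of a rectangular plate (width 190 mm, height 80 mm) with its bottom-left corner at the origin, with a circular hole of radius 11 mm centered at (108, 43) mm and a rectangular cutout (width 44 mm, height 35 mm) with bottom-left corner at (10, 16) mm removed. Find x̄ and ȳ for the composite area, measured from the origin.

plate: A = 190 × 80 = 15200.00, centroid at (95.00, 40.00).
hole 1: A = −π·11² = -380.13, centroid at (108.00, 43.00).
hole 2: A = −(44 × 35) = -1540.00, centroid at (32.00, 33.50).
ΣA = 13279.87 mm²
ΣAx̄ = (15200.00)(95.00) + (-380.13)(108.00) + (-1540.00)(32.00) = 1353665.67 mm³
ΣAȳ = (15200.00)(40.00) + (-380.13)(43.00) + (-1540.00)(33.50) = 540064.29 mm³
x̄ = 1353665.67 / 13279.87 = 101.93 mm
ȳ = 540064.29 / 13279.87 = 40.67 mm

x̄ = 101.93 mm, ȳ = 40.67 mm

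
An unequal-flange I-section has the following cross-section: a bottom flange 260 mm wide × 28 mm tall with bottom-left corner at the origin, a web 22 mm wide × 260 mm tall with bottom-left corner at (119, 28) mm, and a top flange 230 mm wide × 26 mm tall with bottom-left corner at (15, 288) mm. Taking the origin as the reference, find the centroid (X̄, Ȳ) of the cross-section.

bottom flange: A = 260 × 28 = 7280.00, centroid at (130.00, 14.00).
web: A = 22 × 260 = 5720.00, centroid at (130.00, 158.00).
top flange: A = 230 × 26 = 5980.00, centroid at (130.00, 301.00).
ΣA = 18980.00 mm², ΣAX̄ = 2467400.00 mm³, ΣAȲ = 2805660.00 mm³.
X̄ = 2467400.00/18980.00 = 130.00 mm; Ȳ = 2805660.00/18980.00 = 147.82 mm.

X̄ = 130.00 mm, Ȳ = 147.82 mm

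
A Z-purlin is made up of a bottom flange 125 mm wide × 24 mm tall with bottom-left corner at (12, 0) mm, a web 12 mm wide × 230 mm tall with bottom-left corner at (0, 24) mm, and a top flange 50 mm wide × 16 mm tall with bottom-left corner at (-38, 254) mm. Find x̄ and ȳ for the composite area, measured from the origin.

Part | A | x̄ᵢ | ȳᵢ | A·x̄ᵢ | A·ȳᵢ
bottom flange | 3000.00 | 74.50 | 12.00 | 223500.00 | 36000.00
web | 2760.00 | 6.00 | 139.00 | 16560.00 | 383640.00
top flange | 800.00 | -13.00 | 262.00 | -10400.00 | 209600.00
Σ | 6560.00 |  |  | 229660.00 | 629240.00
x̄ = 229660.00 / 6560.00 = 35.01 mm
ȳ = 629240.00 / 6560.00 = 95.92 mm

x̄ = 35.01 mm, ȳ = 95.92 mm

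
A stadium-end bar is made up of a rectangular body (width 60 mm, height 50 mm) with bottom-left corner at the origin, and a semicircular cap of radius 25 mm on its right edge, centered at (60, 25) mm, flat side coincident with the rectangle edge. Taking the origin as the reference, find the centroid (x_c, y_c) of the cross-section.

rectangular body: A = 60 × 50 = 3000.00, centroid at (30.00, 25.00).
semicircular end: A = ½π·25² = 981.75, centroid at (70.61, 25.00).
ΣA = 3981.75 mm², ΣAx_c = 159321.53 mm³, ΣAy_c = 99543.69 mm³.
x_c = 159321.53/3981.75 = 40.01 mm; y_c = 99543.69/3981.75 = 25.00 mm.

x_c = 40.01 mm, y_c = 25.00 mm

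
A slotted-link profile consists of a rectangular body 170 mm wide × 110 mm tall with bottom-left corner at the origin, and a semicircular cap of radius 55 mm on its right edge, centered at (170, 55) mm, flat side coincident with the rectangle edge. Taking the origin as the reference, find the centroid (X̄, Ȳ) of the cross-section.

X̄ = 106.95 mm, Ȳ = 55.00 mm

Part | A | x̄ᵢ | ȳᵢ | A·x̄ᵢ | A·ȳᵢ
rectangular body | 18700.00 | 85.00 | 55.00 | 1589500.00 | 1028500.00
semicircular end | 4751.66 | 193.34 | 55.00 | 918698.68 | 261341.24
Σ | 23451.66 |  |  | 2508198.68 | 1289841.24
X̄ = 2508198.68 / 23451.66 = 106.95 mm
Ȳ = 1289841.24 / 23451.66 = 55.00 mm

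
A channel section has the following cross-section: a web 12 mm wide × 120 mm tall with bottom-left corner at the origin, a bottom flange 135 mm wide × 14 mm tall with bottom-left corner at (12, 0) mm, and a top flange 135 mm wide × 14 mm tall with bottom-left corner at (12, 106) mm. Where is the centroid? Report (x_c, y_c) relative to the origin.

x_c = 59.22 mm, y_c = 60.00 mm

web: A = 12 × 120 = 1440.00, centroid at (6.00, 60.00).
bottom flange: A = 135 × 14 = 1890.00, centroid at (79.50, 7.00).
top flange: A = 135 × 14 = 1890.00, centroid at (79.50, 113.00).
ΣA = 5220.00 mm²
ΣAx_c = (1440.00)(6.00) + (1890.00)(79.50) + (1890.00)(79.50) = 309150.00 mm³
ΣAy_c = (1440.00)(60.00) + (1890.00)(7.00) + (1890.00)(113.00) = 313200.00 mm³
x_c = 309150.00 / 5220.00 = 59.22 mm
y_c = 313200.00 / 5220.00 = 60.00 mm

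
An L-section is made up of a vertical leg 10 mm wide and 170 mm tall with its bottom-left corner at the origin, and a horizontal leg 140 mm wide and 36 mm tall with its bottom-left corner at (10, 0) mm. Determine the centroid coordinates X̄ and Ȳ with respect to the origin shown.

X̄ = 61.08 mm, Ȳ = 34.90 mm

vertical leg: A = 10 × 170 = 1700.00, centroid at (5.00, 85.00).
horizontal leg: A = 140 × 36 = 5040.00, centroid at (80.00, 18.00).
ΣA = 6740.00 mm²
ΣAX̄ = (1700.00)(5.00) + (5040.00)(80.00) = 411700.00 mm³
ΣAȲ = (1700.00)(85.00) + (5040.00)(18.00) = 235220.00 mm³
X̄ = 411700.00 / 6740.00 = 61.08 mm
Ȳ = 235220.00 / 6740.00 = 34.90 mm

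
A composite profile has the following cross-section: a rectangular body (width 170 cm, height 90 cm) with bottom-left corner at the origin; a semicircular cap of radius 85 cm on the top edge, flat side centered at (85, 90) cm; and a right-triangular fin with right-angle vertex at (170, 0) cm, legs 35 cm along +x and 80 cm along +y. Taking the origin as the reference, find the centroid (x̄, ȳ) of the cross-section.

x̄ = 89.82 cm, ȳ = 76.89 cm

Part | A | x̄ᵢ | ȳᵢ | A·x̄ᵢ | A·ȳᵢ
rectangular body | 15300.00 | 85.00 | 45.00 | 1300500.00 | 688500.00
semicircular top | 11349.00 | 85.00 | 126.08 | 964665.29 | 1430826.98
triangular fin | 1400.00 | 181.67 | 26.67 | 254333.33 | 37333.33
Σ | 28049.00 |  |  | 2519498.63 | 2156660.31
x̄ = 2519498.63 / 28049.00 = 89.82 cm
ȳ = 2156660.31 / 28049.00 = 76.89 cm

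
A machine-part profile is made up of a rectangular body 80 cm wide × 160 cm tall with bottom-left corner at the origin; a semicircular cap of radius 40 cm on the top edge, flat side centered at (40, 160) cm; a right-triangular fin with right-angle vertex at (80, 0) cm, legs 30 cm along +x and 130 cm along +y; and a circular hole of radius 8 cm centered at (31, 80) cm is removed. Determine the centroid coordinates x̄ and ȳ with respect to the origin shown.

x̄ = 45.82 cm, ȳ = 90.09 cm

Part | A | x̄ᵢ | ȳᵢ | A·x̄ᵢ | A·ȳᵢ
rectangular body | 12800.00 | 40.00 | 80.00 | 512000.00 | 1024000.00
semicircular top | 2513.27 | 40.00 | 176.98 | 100530.96 | 444790.53
triangular fin | 1950.00 | 90.00 | 43.33 | 175500.00 | 84500.00
hole | -201.06 | 31.00 | 80.00 | -6232.92 | -16084.95
Σ | 17062.21 |  |  | 781798.05 | 1537205.57
x̄ = 781798.05 / 17062.21 = 45.82 cm
ȳ = 1537205.57 / 17062.21 = 90.09 cm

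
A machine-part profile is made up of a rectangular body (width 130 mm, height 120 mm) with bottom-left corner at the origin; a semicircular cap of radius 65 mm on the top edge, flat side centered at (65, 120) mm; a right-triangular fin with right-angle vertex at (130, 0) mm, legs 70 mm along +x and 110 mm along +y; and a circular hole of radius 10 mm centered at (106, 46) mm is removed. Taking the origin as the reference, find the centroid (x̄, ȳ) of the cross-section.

rectangular body: A = 130 × 120 = 15600.00, centroid at (65.00, 60.00).
semicircular top: A = ½π·65² = 6636.61, centroid at (65.00, 147.59).
triangular fin: A = ½·70·110 = 3850.00, centroid at (153.33, 36.67).
hole: A = −π·10² = -314.16, centroid at (106.00, 46.00).
ΣA = 25772.46 mm²
ΣAx̄ = (15600.00)(65.00) + (6636.61)(65.00) + (3850.00)(153.33) + (-314.16)(106.00) = 2002412.39 mm³
ΣAȳ = (15600.00)(60.00) + (6636.61)(147.59) + (3850.00)(36.67) + (-314.16)(46.00) = 2042192.41 mm³
x̄ = 2002412.39 / 25772.46 = 77.70 mm
ȳ = 2042192.41 / 25772.46 = 79.24 mm

x̄ = 77.70 mm, ȳ = 79.24 mm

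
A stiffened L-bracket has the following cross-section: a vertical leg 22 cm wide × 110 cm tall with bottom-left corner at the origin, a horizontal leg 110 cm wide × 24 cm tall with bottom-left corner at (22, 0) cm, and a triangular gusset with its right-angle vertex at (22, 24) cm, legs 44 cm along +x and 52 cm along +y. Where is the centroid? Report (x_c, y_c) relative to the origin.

x_c = 43.82 cm, y_c = 34.18 cm

vertical leg: A = 22 × 110 = 2420.00, centroid at (11.00, 55.00).
horizontal leg: A = 110 × 24 = 2640.00, centroid at (77.00, 12.00).
gusset: A = ½·44·52 = 1144.00, centroid at (36.67, 41.33).
ΣA = 6204.00 cm²
ΣAx_c = (2420.00)(11.00) + (2640.00)(77.00) + (1144.00)(36.67) = 271846.67 cm³
ΣAy_c = (2420.00)(55.00) + (2640.00)(12.00) + (1144.00)(41.33) = 212065.33 cm³
x_c = 271846.67 / 6204.00 = 43.82 cm
y_c = 212065.33 / 6204.00 = 34.18 cm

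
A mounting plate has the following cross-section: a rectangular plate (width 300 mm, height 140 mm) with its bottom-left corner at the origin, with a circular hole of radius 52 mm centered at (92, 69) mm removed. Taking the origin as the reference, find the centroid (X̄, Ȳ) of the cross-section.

plate: A = 300 × 140 = 42000.00, centroid at (150.00, 70.00).
hole: A = −π·52² = -8494.87, centroid at (92.00, 69.00).
ΣA = 33505.13 mm², ΣAX̄ = 5518472.28 mm³, ΣAȲ = 2353854.21 mm³.
X̄ = 5518472.28/33505.13 = 164.71 mm; Ȳ = 2353854.21/33505.13 = 70.25 mm.

X̄ = 164.71 mm, Ȳ = 70.25 mm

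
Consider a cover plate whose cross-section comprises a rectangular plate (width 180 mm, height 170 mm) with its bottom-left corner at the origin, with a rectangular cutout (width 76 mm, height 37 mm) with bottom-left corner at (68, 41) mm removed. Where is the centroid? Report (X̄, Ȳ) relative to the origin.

X̄ = 88.38 mm, Ȳ = 87.58 mm

Part | A | x̄ᵢ | ȳᵢ | A·x̄ᵢ | A·ȳᵢ
plate | 30600.00 | 90.00 | 85.00 | 2754000.00 | 2601000.00
hole | -2812.00 | 106.00 | 59.50 | -298072.00 | -167314.00
Σ | 27788.00 |  |  | 2455928.00 | 2433686.00
X̄ = 2455928.00 / 27788.00 = 88.38 mm
Ȳ = 2433686.00 / 27788.00 = 87.58 mm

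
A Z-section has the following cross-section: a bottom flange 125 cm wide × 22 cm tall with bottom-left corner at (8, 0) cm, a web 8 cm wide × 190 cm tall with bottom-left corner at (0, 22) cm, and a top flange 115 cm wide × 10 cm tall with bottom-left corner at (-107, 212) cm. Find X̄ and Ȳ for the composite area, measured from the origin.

X̄ = 26.39 cm, Ȳ = 84.44 cm

bottom flange: A = 125 × 22 = 2750.00, centroid at (70.50, 11.00).
web: A = 8 × 190 = 1520.00, centroid at (4.00, 117.00).
top flange: A = 115 × 10 = 1150.00, centroid at (-49.50, 217.00).
ΣA = 5420.00 cm², ΣAX̄ = 143030.00 cm³, ΣAȲ = 457640.00 cm³.
X̄ = 143030.00/5420.00 = 26.39 cm; Ȳ = 457640.00/5420.00 = 84.44 cm.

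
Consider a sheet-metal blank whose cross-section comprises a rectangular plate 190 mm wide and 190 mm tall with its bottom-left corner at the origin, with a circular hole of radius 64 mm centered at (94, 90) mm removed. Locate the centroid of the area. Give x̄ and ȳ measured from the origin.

x̄ = 95.55 mm, ȳ = 97.77 mm

Part | A | x̄ᵢ | ȳᵢ | A·x̄ᵢ | A·ȳᵢ
plate | 36100.00 | 95.00 | 95.00 | 3429500.00 | 3429500.00
hole | -12867.96 | 94.00 | 90.00 | -1209588.57 | -1158116.72
Σ | 23232.04 |  |  | 2219911.43 | 2271383.28
x̄ = 2219911.43 / 23232.04 = 95.55 mm
ȳ = 2271383.28 / 23232.04 = 97.77 mm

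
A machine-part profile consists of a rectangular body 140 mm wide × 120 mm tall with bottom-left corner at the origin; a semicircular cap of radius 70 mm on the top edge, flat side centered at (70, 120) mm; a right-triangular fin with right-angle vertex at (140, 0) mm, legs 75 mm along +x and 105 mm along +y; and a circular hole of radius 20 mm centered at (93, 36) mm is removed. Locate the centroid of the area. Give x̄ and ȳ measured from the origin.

rectangular body: A = 140 × 120 = 16800.00, centroid at (70.00, 60.00).
semicircular top: A = ½π·70² = 7696.90, centroid at (70.00, 149.71).
triangular fin: A = ½·75·105 = 3937.50, centroid at (165.00, 35.00).
hole: A = −π·20² = -1256.64, centroid at (93.00, 36.00).
ΣA = 27177.76 mm², ΣAx̄ = 2247603.39 mm³, ΣAȳ = 2252868.47 mm³.
x̄ = 2247603.39/27177.76 = 82.70 mm; ȳ = 2252868.47/27177.76 = 82.89 mm.

x̄ = 82.70 mm, ȳ = 82.89 mm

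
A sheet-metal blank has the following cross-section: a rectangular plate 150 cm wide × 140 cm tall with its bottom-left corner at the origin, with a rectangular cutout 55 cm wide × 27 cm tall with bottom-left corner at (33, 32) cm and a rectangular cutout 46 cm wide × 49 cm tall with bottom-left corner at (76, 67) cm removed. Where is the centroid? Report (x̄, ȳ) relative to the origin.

Part | A | x̄ᵢ | ȳᵢ | A·x̄ᵢ | A·ȳᵢ
plate | 21000.00 | 75.00 | 70.00 | 1575000.00 | 1470000.00
hole 1 | -1485.00 | 60.50 | 45.50 | -89842.50 | -67567.50
hole 2 | -2254.00 | 99.00 | 91.50 | -223146.00 | -206241.00
Σ | 17261.00 |  |  | 1262011.50 | 1196191.50
x̄ = 1262011.50 / 17261.00 = 73.11 cm
ȳ = 1196191.50 / 17261.00 = 69.30 cm

x̄ = 73.11 cm, ȳ = 69.30 cm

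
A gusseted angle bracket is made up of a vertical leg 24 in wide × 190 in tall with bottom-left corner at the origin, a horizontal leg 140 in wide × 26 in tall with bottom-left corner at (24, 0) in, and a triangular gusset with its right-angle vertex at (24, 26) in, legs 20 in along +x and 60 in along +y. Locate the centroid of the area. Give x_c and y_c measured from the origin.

x_c = 47.19 in, y_c = 57.74 in

vertical leg: A = 24 × 190 = 4560.00, centroid at (12.00, 95.00).
horizontal leg: A = 140 × 26 = 3640.00, centroid at (94.00, 13.00).
gusset: A = ½·20·60 = 600.00, centroid at (30.67, 46.00).
ΣA = 8800.00 in²
ΣAx_c = (4560.00)(12.00) + (3640.00)(94.00) + (600.00)(30.67) = 415280.00 in³
ΣAy_c = (4560.00)(95.00) + (3640.00)(13.00) + (600.00)(46.00) = 508120.00 in³
x_c = 415280.00 / 8800.00 = 47.19 in
y_c = 508120.00 / 8800.00 = 57.74 in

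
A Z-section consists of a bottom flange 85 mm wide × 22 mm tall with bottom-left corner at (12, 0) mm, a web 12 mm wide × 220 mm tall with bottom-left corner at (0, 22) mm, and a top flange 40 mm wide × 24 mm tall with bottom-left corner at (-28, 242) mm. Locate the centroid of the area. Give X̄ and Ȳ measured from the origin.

X̄ = 20.12 mm, Ȳ = 112.05 mm

bottom flange: A = 85 × 22 = 1870.00, centroid at (54.50, 11.00).
web: A = 12 × 220 = 2640.00, centroid at (6.00, 132.00).
top flange: A = 40 × 24 = 960.00, centroid at (-8.00, 254.00).
ΣA = 5470.00 mm²
ΣAX̄ = (1870.00)(54.50) + (2640.00)(6.00) + (960.00)(-8.00) = 110075.00 mm³
ΣAȲ = (1870.00)(11.00) + (2640.00)(132.00) + (960.00)(254.00) = 612890.00 mm³
X̄ = 110075.00 / 5470.00 = 20.12 mm
Ȳ = 612890.00 / 5470.00 = 112.05 mm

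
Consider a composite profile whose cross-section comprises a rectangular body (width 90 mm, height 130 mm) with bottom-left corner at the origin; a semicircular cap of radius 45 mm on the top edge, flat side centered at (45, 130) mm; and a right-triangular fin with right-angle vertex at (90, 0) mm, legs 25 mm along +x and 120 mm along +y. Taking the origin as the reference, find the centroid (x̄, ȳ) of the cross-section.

x̄ = 49.88 mm, ȳ = 79.04 mm

rectangular body: A = 90 × 130 = 11700.00, centroid at (45.00, 65.00).
semicircular top: A = ½π·45² = 3180.86, centroid at (45.00, 149.10).
triangular fin: A = ½·25·120 = 1500.00, centroid at (98.33, 40.00).
ΣA = 16380.86 mm²
ΣAx̄ = (11700.00)(45.00) + (3180.86)(45.00) + (1500.00)(98.33) = 817138.82 mm³
ΣAȳ = (11700.00)(65.00) + (3180.86)(149.10) + (1500.00)(40.00) = 1294762.13 mm³
x̄ = 817138.82 / 16380.86 = 49.88 mm
ȳ = 1294762.13 / 16380.86 = 79.04 mm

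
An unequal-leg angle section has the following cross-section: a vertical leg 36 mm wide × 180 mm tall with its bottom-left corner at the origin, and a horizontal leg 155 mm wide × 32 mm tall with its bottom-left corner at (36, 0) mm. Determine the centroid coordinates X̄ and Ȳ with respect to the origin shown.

vertical leg: A = 36 × 180 = 6480.00, centroid at (18.00, 90.00).
horizontal leg: A = 155 × 32 = 4960.00, centroid at (113.50, 16.00).
ΣA = 11440.00 mm²
ΣAX̄ = (6480.00)(18.00) + (4960.00)(113.50) = 679600.00 mm³
ΣAȲ = (6480.00)(90.00) + (4960.00)(16.00) = 662560.00 mm³
X̄ = 679600.00 / 11440.00 = 59.41 mm
Ȳ = 662560.00 / 11440.00 = 57.92 mm

X̄ = 59.41 mm, Ȳ = 57.92 mm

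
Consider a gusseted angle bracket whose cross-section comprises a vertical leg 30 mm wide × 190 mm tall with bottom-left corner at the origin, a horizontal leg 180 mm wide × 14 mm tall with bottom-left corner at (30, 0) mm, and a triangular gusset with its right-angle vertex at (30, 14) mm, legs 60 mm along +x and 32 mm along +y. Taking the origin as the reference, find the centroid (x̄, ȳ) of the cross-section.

x̄ = 47.48 mm, ȳ = 63.49 mm

Part | A | x̄ᵢ | ȳᵢ | A·x̄ᵢ | A·ȳᵢ
vertical leg | 5700.00 | 15.00 | 95.00 | 85500.00 | 541500.00
horizontal leg | 2520.00 | 120.00 | 7.00 | 302400.00 | 17640.00
gusset | 960.00 | 50.00 | 24.67 | 48000.00 | 23680.00
Σ | 9180.00 |  |  | 435900.00 | 582820.00
x̄ = 435900.00 / 9180.00 = 47.48 mm
ȳ = 582820.00 / 9180.00 = 63.49 mm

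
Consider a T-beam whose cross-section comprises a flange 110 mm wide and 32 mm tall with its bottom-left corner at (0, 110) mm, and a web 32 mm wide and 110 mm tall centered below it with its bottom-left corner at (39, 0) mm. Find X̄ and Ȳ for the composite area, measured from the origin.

web: A = 32 × 110 = 3520.00, centroid at (55.00, 55.00).
flange: A = 110 × 32 = 3520.00, centroid at (55.00, 126.00).
ΣA = 7040.00 mm², ΣAX̄ = 387200.00 mm³, ΣAȲ = 637120.00 mm³.
X̄ = 387200.00/7040.00 = 55.00 mm; Ȳ = 637120.00/7040.00 = 90.50 mm.

X̄ = 55.00 mm, Ȳ = 90.50 mm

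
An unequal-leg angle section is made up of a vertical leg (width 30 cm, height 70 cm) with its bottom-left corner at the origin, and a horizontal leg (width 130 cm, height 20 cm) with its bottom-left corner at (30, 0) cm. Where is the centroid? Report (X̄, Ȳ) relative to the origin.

X̄ = 59.26 cm, Ȳ = 21.17 cm

Part | A | x̄ᵢ | ȳᵢ | A·x̄ᵢ | A·ȳᵢ
vertical leg | 2100.00 | 15.00 | 35.00 | 31500.00 | 73500.00
horizontal leg | 2600.00 | 95.00 | 10.00 | 247000.00 | 26000.00
Σ | 4700.00 |  |  | 278500.00 | 99500.00
X̄ = 278500.00 / 4700.00 = 59.26 cm
Ȳ = 99500.00 / 4700.00 = 21.17 cm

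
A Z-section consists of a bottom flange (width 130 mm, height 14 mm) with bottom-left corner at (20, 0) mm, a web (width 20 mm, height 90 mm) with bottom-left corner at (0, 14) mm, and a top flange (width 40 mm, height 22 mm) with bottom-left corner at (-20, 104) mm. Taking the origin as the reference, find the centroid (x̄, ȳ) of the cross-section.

x̄ = 38.38 mm, ȳ = 48.92 mm

bottom flange: A = 130 × 14 = 1820.00, centroid at (85.00, 7.00).
web: A = 20 × 90 = 1800.00, centroid at (10.00, 59.00).
top flange: A = 40 × 22 = 880.00, centroid at (0.00, 115.00).
ΣA = 4500.00 mm², ΣAx̄ = 172700.00 mm³, ΣAȳ = 220140.00 mm³.
x̄ = 172700.00/4500.00 = 38.38 mm; ȳ = 220140.00/4500.00 = 48.92 mm.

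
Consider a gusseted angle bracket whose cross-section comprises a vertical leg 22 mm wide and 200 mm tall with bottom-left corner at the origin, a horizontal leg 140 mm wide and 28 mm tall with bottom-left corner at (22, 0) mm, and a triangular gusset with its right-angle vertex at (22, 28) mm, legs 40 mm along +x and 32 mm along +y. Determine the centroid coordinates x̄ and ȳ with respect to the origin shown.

x̄ = 48.18 mm, ȳ = 57.99 mm

Part | A | x̄ᵢ | ȳᵢ | A·x̄ᵢ | A·ȳᵢ
vertical leg | 4400.00 | 11.00 | 100.00 | 48400.00 | 440000.00
horizontal leg | 3920.00 | 92.00 | 14.00 | 360640.00 | 54880.00
gusset | 640.00 | 35.33 | 38.67 | 22613.33 | 24746.67
Σ | 8960.00 |  |  | 431653.33 | 519626.67
x̄ = 431653.33 / 8960.00 = 48.18 mm
ȳ = 519626.67 / 8960.00 = 57.99 mm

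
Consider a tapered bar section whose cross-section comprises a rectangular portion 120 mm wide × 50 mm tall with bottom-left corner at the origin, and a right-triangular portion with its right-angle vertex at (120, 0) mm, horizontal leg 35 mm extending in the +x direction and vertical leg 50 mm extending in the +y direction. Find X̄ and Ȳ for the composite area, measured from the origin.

rectangular portion: A = 120 × 50 = 6000.00, centroid at (60.00, 25.00).
triangular portion: A = ½·35·50 = 875.00, centroid at (131.67, 16.67).
ΣA = 6875.00 mm²
ΣAX̄ = (6000.00)(60.00) + (875.00)(131.67) = 475208.33 mm³
ΣAȲ = (6000.00)(25.00) + (875.00)(16.67) = 164583.33 mm³
X̄ = 475208.33 / 6875.00 = 69.12 mm
Ȳ = 164583.33 / 6875.00 = 23.94 mm

X̄ = 69.12 mm, Ȳ = 23.94 mm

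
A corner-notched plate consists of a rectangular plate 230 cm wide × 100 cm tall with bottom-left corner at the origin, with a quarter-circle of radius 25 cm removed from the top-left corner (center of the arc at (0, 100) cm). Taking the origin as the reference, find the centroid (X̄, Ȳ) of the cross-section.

X̄ = 117.28 cm, Ȳ = 49.14 cm

plate: A = 230 × 100 = 23000.00, centroid at (115.00, 50.00).
removed quarter-circle: A = −¼π·25² = -490.87, centroid at (10.61, 89.39).
ΣA = 22509.13 cm²
ΣAX̄ = (23000.00)(115.00) + (-490.87)(10.61) = 2639791.67 cm³
ΣAȲ = (23000.00)(50.00) + (-490.87)(89.39) = 1106120.95 cm³
X̄ = 2639791.67 / 22509.13 = 117.28 cm
Ȳ = 1106120.95 / 22509.13 = 49.14 cm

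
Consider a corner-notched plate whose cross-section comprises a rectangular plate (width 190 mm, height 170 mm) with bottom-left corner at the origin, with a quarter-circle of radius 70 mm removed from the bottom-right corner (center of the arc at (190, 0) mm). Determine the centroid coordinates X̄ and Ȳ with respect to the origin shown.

Part | A | x̄ᵢ | ȳᵢ | A·x̄ᵢ | A·ȳᵢ
plate | 32300.00 | 95.00 | 85.00 | 3068500.00 | 2745500.00
removed quarter-circle | -3848.45 | 160.29 | 29.71 | -616872.36 | -114333.33
Σ | 28451.55 |  |  | 2451627.64 | 2631166.67
X̄ = 2451627.64 / 28451.55 = 86.17 mm
Ȳ = 2631166.67 / 28451.55 = 92.48 mm

X̄ = 86.17 mm, Ȳ = 92.48 mm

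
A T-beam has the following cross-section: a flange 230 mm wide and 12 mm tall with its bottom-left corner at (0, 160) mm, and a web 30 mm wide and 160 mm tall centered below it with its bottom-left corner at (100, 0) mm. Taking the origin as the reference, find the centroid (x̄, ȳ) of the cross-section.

x̄ = 115.00 mm, ȳ = 111.40 mm

web: A = 30 × 160 = 4800.00, centroid at (115.00, 80.00).
flange: A = 230 × 12 = 2760.00, centroid at (115.00, 166.00).
ΣA = 7560.00 mm², ΣAx̄ = 869400.00 mm³, ΣAȳ = 842160.00 mm³.
x̄ = 869400.00/7560.00 = 115.00 mm; ȳ = 842160.00/7560.00 = 111.40 mm.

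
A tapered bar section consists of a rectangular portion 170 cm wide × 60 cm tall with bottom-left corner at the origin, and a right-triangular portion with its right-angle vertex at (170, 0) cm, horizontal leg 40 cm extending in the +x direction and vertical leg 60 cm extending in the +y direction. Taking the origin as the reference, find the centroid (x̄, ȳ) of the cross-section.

x̄ = 95.35 cm, ȳ = 28.95 cm

rectangular portion: A = 170 × 60 = 10200.00, centroid at (85.00, 30.00).
triangular portion: A = ½·40·60 = 1200.00, centroid at (183.33, 20.00).
ΣA = 11400.00 cm²
ΣAx̄ = (10200.00)(85.00) + (1200.00)(183.33) = 1087000.00 cm³
ΣAȳ = (10200.00)(30.00) + (1200.00)(20.00) = 330000.00 cm³
x̄ = 1087000.00 / 11400.00 = 95.35 cm
ȳ = 330000.00 / 11400.00 = 28.95 cm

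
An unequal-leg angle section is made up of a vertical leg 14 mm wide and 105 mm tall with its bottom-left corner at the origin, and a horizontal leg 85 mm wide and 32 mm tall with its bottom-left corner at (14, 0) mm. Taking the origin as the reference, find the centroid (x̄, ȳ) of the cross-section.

vertical leg: A = 14 × 105 = 1470.00, centroid at (7.00, 52.50).
horizontal leg: A = 85 × 32 = 2720.00, centroid at (56.50, 16.00).
ΣA = 4190.00 mm², ΣAx̄ = 163970.00 mm³, ΣAȳ = 120695.00 mm³.
x̄ = 163970.00/4190.00 = 39.13 mm; ȳ = 120695.00/4190.00 = 28.81 mm.

x̄ = 39.13 mm, ȳ = 28.81 mm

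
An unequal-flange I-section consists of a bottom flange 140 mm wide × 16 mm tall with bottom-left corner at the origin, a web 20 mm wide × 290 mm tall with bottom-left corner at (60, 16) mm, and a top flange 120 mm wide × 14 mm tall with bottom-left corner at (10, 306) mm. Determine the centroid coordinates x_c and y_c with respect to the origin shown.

Part | A | x̄ᵢ | ȳᵢ | A·x̄ᵢ | A·ȳᵢ
bottom flange | 2240.00 | 70.00 | 8.00 | 156800.00 | 17920.00
web | 5800.00 | 70.00 | 161.00 | 406000.00 | 933800.00
top flange | 1680.00 | 70.00 | 313.00 | 117600.00 | 525840.00
Σ | 9720.00 |  |  | 680400.00 | 1477560.00
x_c = 680400.00 / 9720.00 = 70.00 mm
y_c = 1477560.00 / 9720.00 = 152.01 mm

x_c = 70.00 mm, y_c = 152.01 mm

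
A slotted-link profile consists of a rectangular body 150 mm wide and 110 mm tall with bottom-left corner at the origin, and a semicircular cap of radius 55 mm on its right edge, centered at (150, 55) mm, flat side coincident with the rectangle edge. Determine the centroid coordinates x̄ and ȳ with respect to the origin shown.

Part | A | x̄ᵢ | ȳᵢ | A·x̄ᵢ | A·ȳᵢ
rectangular body | 16500.00 | 75.00 | 55.00 | 1237500.00 | 907500.00
semicircular end | 4751.66 | 173.34 | 55.00 | 823665.50 | 261341.24
Σ | 21251.66 |  |  | 2061165.50 | 1168841.24
x̄ = 2061165.50 / 21251.66 = 96.99 mm
ȳ = 1168841.24 / 21251.66 = 55.00 mm

x̄ = 96.99 mm, ȳ = 55.00 mm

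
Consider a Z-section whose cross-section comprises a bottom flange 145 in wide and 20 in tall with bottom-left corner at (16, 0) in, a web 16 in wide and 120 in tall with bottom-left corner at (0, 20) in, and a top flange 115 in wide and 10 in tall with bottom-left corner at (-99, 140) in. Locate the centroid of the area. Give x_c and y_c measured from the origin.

Part | A | x̄ᵢ | ȳᵢ | A·x̄ᵢ | A·ȳᵢ
bottom flange | 2900.00 | 88.50 | 10.00 | 256650.00 | 29000.00
web | 1920.00 | 8.00 | 80.00 | 15360.00 | 153600.00
top flange | 1150.00 | -41.50 | 145.00 | -47725.00 | 166750.00
Σ | 5970.00 |  |  | 224285.00 | 349350.00
x_c = 224285.00 / 5970.00 = 37.57 in
y_c = 349350.00 / 5970.00 = 58.52 in

x_c = 37.57 in, y_c = 58.52 in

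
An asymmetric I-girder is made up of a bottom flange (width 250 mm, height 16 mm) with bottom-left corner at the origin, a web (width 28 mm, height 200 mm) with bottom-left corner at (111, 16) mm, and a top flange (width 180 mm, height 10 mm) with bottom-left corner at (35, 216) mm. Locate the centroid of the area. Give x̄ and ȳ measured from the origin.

x̄ = 125.00 mm, ȳ = 94.68 mm

bottom flange: A = 250 × 16 = 4000.00, centroid at (125.00, 8.00).
web: A = 28 × 200 = 5600.00, centroid at (125.00, 116.00).
top flange: A = 180 × 10 = 1800.00, centroid at (125.00, 221.00).
ΣA = 11400.00 mm², ΣAx̄ = 1425000.00 mm³, ΣAȳ = 1079400.00 mm³.
x̄ = 1425000.00/11400.00 = 125.00 mm; ȳ = 1079400.00/11400.00 = 94.68 mm.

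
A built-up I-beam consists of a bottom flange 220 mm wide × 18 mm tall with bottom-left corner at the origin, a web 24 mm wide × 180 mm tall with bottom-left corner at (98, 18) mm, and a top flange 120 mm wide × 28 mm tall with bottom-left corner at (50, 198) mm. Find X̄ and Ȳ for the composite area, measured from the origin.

bottom flange: A = 220 × 18 = 3960.00, centroid at (110.00, 9.00).
web: A = 24 × 180 = 4320.00, centroid at (110.00, 108.00).
top flange: A = 120 × 28 = 3360.00, centroid at (110.00, 212.00).
ΣA = 11640.00 mm²
ΣAX̄ = (3960.00)(110.00) + (4320.00)(110.00) + (3360.00)(110.00) = 1280400.00 mm³
ΣAȲ = (3960.00)(9.00) + (4320.00)(108.00) + (3360.00)(212.00) = 1214520.00 mm³
X̄ = 1280400.00 / 11640.00 = 110.00 mm
Ȳ = 1214520.00 / 11640.00 = 104.34 mm

X̄ = 110.00 mm, Ȳ = 104.34 mm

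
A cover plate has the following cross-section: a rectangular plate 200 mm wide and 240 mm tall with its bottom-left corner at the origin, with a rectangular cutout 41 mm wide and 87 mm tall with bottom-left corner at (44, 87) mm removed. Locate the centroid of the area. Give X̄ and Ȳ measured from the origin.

plate: A = 200 × 240 = 48000.00, centroid at (100.00, 120.00).
hole: A = −(41 × 87) = -3567.00, centroid at (64.50, 130.50).
ΣA = 44433.00 mm², ΣAX̄ = 4569928.50 mm³, ΣAȲ = 5294506.50 mm³.
X̄ = 4569928.50/44433.00 = 102.85 mm; Ȳ = 5294506.50/44433.00 = 119.16 mm.

X̄ = 102.85 mm, Ȳ = 119.16 mm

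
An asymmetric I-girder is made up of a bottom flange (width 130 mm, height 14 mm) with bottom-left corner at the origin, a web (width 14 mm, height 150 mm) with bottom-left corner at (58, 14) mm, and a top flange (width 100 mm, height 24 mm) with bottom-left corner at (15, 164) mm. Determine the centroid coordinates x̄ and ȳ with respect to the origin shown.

x̄ = 65.00 mm, ȳ = 98.42 mm

Part | A | x̄ᵢ | ȳᵢ | A·x̄ᵢ | A·ȳᵢ
bottom flange | 1820.00 | 65.00 | 7.00 | 118300.00 | 12740.00
web | 2100.00 | 65.00 | 89.00 | 136500.00 | 186900.00
top flange | 2400.00 | 65.00 | 176.00 | 156000.00 | 422400.00
Σ | 6320.00 |  |  | 410800.00 | 622040.00
x̄ = 410800.00 / 6320.00 = 65.00 mm
ȳ = 622040.00 / 6320.00 = 98.42 mm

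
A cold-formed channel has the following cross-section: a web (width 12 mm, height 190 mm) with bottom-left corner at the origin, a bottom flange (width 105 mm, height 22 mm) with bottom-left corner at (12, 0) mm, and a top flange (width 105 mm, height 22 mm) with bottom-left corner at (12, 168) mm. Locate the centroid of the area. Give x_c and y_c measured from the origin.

x_c = 45.17 mm, y_c = 95.00 mm

web: A = 12 × 190 = 2280.00, centroid at (6.00, 95.00).
bottom flange: A = 105 × 22 = 2310.00, centroid at (64.50, 11.00).
top flange: A = 105 × 22 = 2310.00, centroid at (64.50, 179.00).
ΣA = 6900.00 mm², ΣAx_c = 311670.00 mm³, ΣAy_c = 655500.00 mm³.
x_c = 311670.00/6900.00 = 45.17 mm; y_c = 655500.00/6900.00 = 95.00 mm.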